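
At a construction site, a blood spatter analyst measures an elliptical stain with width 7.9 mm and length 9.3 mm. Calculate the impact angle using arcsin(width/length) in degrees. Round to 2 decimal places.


Blood spatter impact angle calculation:
width / length = 7.9 / 9.3 = 0.849462
angle = arcsin(0.849462)
angle = 58.15 degrees

58.15


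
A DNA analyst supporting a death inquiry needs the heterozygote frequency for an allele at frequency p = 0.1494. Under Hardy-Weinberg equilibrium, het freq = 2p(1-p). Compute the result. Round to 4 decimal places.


Hardy-Weinberg heterozygote frequency:
q = 1 - p = 1 - 0.1494 = 0.8506
2pq = 2 * 0.1494 * 0.8506 = 0.2542

0.2542


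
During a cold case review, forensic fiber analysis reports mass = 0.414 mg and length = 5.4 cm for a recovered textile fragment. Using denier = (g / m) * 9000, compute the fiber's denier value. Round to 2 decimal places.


Denier calculation:
Mass in grams = 0.414 mg / 1000 = 0.000414 g
Length in meters = 5.4 cm / 100 = 0.054 m
Linear density = mass / length = 0.000414 / 0.054 = 0.00766667 g/m
Denier = (g/m) * 9000 = 0.00766667 * 9000 = 69.00

69.00


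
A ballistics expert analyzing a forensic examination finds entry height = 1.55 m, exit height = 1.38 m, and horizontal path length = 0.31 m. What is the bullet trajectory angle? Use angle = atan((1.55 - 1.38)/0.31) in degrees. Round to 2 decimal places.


Bullet trajectory angle:
Height difference = 1.55 - 1.38 = 0.17 m
angle = atan(0.17 / 0.31)
angle = atan(0.548387)
angle = 28.74 degrees

28.74


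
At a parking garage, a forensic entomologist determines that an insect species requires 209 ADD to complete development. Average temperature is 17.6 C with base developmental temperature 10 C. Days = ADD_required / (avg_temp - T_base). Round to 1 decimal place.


Insect development time:
Effective temperature = avg_temp - T_base = 17.6 - 10 = 7.6 C
Days = ADD / effective_temp = 209 / 7.6 = 27.5 days

27.5


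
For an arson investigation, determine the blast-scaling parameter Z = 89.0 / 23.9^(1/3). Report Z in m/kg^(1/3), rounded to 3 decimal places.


Scaled distance calculation:
W^(1/3) = 23.9^(1/3) = 2.880487
Z = R / W^(1/3) = 89.0 / 2.880487
Z = 30.898 m/kg^(1/3)

30.898


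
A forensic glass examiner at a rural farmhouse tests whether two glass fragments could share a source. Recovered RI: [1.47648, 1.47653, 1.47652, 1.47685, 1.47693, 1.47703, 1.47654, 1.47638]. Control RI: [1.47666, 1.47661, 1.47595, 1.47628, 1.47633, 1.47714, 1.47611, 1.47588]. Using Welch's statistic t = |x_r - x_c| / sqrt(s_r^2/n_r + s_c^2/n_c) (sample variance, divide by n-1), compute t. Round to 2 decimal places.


Welch's t-criterion for glass RI comparison:
Recovered mean = sum / n_r = 11.81326 / 8 = 1.4766575
Control mean = sum / n_c = 11.81096 / 8 = 1.47637
Recovered sample variance s_r^2 = 5.82214e-08
Control sample variance s_c^2 = 1.75486e-07
Welch SE (unpooled) = sqrt(s_r^2/n_r + s_c^2/n_c) = sqrt(7.27768e-09 + 2.19357e-08) = sqrt(2.92134e-08) = 0.000170919
|mean_r - mean_c| = 0.0002875
t = 0.0002875 / 0.000170919 = 1.68

1.68


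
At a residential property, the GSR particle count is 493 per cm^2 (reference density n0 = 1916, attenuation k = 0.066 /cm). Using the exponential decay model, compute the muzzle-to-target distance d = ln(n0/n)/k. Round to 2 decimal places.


GSR distance calculation:
n0/n = 1916 / 493 = 3.88641
ln(n0/n) = 1.357486
d = 1.357486 / 0.066 = 20.57 cm

20.57


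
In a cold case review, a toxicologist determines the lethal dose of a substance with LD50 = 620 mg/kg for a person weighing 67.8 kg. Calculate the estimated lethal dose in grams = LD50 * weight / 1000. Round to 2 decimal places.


Lethal dose calculation:
Lethal dose = LD50 * body_weight / 1000
= 620 * 67.8 / 1000
= 42036 / 1000
= 42.04 g

42.04


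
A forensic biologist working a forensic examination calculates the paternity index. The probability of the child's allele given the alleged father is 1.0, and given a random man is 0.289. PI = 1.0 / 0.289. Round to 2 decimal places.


Paternity Index calculation:
PI = P(allele|father) / P(allele|random)
PI = 1.0 / 0.289
PI = 3.46

3.46


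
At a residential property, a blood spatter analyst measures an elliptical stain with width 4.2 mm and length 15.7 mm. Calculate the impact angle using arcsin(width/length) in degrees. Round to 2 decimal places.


Blood spatter impact angle calculation:
width / length = 4.2 / 15.7 = 0.267516
angle = arcsin(0.267516)
angle = 15.52 degrees

15.52


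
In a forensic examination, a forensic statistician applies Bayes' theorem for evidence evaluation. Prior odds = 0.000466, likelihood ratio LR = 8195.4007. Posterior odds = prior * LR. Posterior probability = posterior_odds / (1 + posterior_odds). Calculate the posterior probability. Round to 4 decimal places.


Bayesian evidence evaluation:
Posterior odds = prior_odds * LR = 0.000466 * 8195.4007 = 3.819057
Posterior probability = posterior_odds / (1 + posterior_odds)
= 3.819057 / (1 + 3.819057)
= 3.819057 / 4.819057
= 0.7925

0.7925


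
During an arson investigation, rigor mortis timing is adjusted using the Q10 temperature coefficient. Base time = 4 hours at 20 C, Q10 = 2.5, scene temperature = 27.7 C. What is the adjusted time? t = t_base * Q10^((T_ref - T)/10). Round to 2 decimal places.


Rigor mortis time adjustment:
Exponent = (T_ref - T_actual) / 10 = (20 - 27.7) / 10 = -0.77
Q10 factor = 2.5^-0.77 = 0.49384
t_adjusted = 4 * 0.49384 = 1.98 hours

1.98


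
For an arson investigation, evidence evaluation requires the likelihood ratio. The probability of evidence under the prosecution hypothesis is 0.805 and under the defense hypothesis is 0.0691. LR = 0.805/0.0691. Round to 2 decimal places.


Likelihood ratio calculation:
LR = P(E|Hp) / P(E|Hd)
LR = 0.805 / 0.0691
LR = 11.65

11.65


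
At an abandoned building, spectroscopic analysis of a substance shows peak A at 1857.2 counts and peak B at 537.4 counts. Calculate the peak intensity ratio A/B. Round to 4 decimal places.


Spectral peak ratio:
Peak A = 1857.2 counts
Peak B = 537.4 counts
Ratio = 1857.2 / 537.4 = 3.4559

3.4559


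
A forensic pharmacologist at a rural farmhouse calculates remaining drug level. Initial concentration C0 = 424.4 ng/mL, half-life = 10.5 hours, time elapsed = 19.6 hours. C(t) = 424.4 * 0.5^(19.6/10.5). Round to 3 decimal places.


Drug concentration decay:
Number of half-lives = t / t_half = 19.6 / 10.5 = 1.866667
Decay factor = 0.5^1.866667 = 0.27420618
C(t) = 424.4 * 0.27420618 = 116.373 ng/mL

116.373


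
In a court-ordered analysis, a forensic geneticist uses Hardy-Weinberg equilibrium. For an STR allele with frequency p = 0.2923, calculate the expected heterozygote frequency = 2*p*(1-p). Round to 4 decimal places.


Hardy-Weinberg heterozygote frequency:
q = 1 - p = 1 - 0.2923 = 0.7077
2pq = 2 * 0.2923 * 0.7077 = 0.4137

0.4137


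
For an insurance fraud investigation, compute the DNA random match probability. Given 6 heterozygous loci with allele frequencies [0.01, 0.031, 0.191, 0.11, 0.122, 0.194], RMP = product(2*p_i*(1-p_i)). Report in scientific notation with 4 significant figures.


Computing RMP for 6 loci:
Locus 1: 2 * 0.01 * 0.99 = 0.0198
Locus 2: 2 * 0.031 * 0.969 = 0.060078
Locus 3: 2 * 0.191 * 0.809 = 0.309038
Locus 4: 2 * 0.11 * 0.89 = 0.1958
Locus 5: 2 * 0.122 * 0.878 = 0.214232
Locus 6: 2 * 0.194 * 0.806 = 0.312728
RMP = 4.822e-06

4.822e-06


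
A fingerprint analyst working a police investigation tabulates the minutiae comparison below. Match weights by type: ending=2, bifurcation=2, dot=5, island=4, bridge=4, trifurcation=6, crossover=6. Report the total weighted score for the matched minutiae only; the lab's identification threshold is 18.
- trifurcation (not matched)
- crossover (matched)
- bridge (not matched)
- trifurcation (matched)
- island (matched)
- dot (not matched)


Weighted minutiae match score:
  trifurcation: not matched, +0
  crossover: matched, +6 (running total 6)
  bridge: not matched, +0
  trifurcation: matched, +6 (running total 12)
  island: matched, +4 (running total 16)
  dot: not matched, +0
Total score = 16
Threshold = 18; verdict = inconclusive

16


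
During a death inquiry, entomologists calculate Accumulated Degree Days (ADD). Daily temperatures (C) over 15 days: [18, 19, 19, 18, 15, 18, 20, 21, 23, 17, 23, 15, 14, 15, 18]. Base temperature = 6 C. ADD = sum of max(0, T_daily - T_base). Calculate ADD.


Computing ADD day by day:
Day 1: max(0, 18 - 6) = 12
Day 2: max(0, 19 - 6) = 13
Day 3: max(0, 19 - 6) = 13
Day 4: max(0, 18 - 6) = 12
Day 5: max(0, 15 - 6) = 9
Day 6: max(0, 18 - 6) = 12
Day 7: max(0, 20 - 6) = 14
Day 8: max(0, 21 - 6) = 15
Day 9: max(0, 23 - 6) = 17
Day 10: max(0, 17 - 6) = 11
Day 11: max(0, 23 - 6) = 17
Day 12: max(0, 15 - 6) = 9
Day 13: max(0, 14 - 6) = 8
Day 14: max(0, 15 - 6) = 9
Day 15: max(0, 18 - 6) = 12
Total ADD = 183

183


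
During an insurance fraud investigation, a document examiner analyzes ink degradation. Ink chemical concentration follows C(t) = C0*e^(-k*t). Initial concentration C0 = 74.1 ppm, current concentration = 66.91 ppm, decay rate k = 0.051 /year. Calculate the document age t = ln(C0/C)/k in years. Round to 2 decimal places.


Document age estimation:
C0/C = 74.1 / 66.91 = 1.107458
ln(C0/C) = 0.102067
t = 0.102067 / 0.051 = 2.00 years

2.00


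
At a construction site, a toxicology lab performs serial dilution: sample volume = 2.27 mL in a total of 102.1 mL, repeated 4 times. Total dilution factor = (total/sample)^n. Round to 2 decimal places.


Dilution factor calculation:
Single dilution = V_total / V_sample = 102.1 / 2.27 ≈ 44.977974
Number of dilutions = 4
Total DF = (102.1 / 2.27)^4 (full precision, rounded at the end) = 4092602.26

4092602.26


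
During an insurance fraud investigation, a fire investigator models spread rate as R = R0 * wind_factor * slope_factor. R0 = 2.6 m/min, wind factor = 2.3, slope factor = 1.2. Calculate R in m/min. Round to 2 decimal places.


Fire spread rate calculation:
R = R0 * wind_factor * slope_factor
= 2.6 * 2.3 * 1.2
= 5.98 * 1.2
= 7.18 m/min

7.18


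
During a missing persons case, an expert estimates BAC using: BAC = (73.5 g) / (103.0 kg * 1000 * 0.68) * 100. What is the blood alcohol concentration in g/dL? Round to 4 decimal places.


Applying the Widmark formula:
BAC = (dose_g / (body_wt * 1000 * r)) * 100
Denominator = 103.0 * 1000 * 0.68 = 70040
BAC = (73.5 / 70040) * 100
BAC = 0.1049 g/dL

0.1049


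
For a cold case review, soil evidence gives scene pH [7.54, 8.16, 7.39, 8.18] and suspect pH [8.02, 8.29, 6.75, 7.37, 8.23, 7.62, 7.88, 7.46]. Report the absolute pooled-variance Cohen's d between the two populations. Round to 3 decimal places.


Pooled-variance Cohen's d for soil pH comparison:
Scene mean = 31.27 / 4 = 7.8175
Suspect mean = 61.62 / 8 = 7.7025
Scene sample variance s_s^2 = 0.169492
Suspect sample variance s_c^2 = 0.262736
Pooled variance = ((n_s-1)*s_s^2 + (n_c-1)*s_c^2) / (n_s + n_c - 2) = 0.234762
Pooled SD = sqrt(0.234762) = 0.484522
Mean difference = 0.115
|d| = |0.115| / 0.484522 = 0.237

0.237


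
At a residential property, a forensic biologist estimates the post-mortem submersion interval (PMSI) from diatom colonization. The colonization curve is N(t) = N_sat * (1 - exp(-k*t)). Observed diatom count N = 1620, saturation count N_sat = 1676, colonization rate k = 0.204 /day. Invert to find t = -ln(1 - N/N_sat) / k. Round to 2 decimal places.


PMSI from diatom colonization curve:
N / N_sat = 1620 / 1676 = 0.966587
1 - N/N_sat = 0.033413
ln(1 - N/N_sat) = -3.39881
t = -ln(1 - N/N_sat) / k = -(-3.39881) / 0.204 = 16.66 days

16.66


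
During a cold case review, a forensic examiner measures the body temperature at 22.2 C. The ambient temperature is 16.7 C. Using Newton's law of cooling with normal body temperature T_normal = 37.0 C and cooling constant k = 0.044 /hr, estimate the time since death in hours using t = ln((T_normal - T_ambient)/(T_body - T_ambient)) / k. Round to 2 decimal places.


Using Newton's law of cooling:
t = ln((T_normal - T_ambient) / (T_body - T_ambient)) / k
T_normal - T_ambient = 20.3
T_body - T_ambient = 5.5
Ratio = 3.690909
ln(ratio) = 1.305873
t = 1.305873 / 0.044 = 29.68 hours

29.68


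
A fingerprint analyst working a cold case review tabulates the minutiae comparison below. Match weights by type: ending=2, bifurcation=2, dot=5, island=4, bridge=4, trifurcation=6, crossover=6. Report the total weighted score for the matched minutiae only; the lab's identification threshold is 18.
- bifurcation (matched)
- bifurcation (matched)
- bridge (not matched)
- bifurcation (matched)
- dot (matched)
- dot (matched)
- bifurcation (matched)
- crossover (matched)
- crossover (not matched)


Weighted minutiae match score:
  bifurcation: matched, +2 (running total 2)
  bifurcation: matched, +2 (running total 4)
  bridge: not matched, +0
  bifurcation: matched, +2 (running total 6)
  dot: matched, +5 (running total 11)
  dot: matched, +5 (running total 16)
  bifurcation: matched, +2 (running total 18)
  crossover: matched, +6 (running total 24)
  crossover: not matched, +0
Total score = 24
Threshold = 18; verdict = identification

24


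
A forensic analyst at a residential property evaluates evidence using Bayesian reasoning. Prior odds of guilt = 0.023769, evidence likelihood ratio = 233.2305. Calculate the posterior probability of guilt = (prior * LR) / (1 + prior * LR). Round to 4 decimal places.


Bayesian evidence evaluation:
Posterior odds = prior_odds * LR = 0.023769 * 233.2305 = 5.543656
Posterior probability = posterior_odds / (1 + posterior_odds)
= 5.543656 / (1 + 5.543656)
= 5.543656 / 6.543656
= 0.8472

0.8472


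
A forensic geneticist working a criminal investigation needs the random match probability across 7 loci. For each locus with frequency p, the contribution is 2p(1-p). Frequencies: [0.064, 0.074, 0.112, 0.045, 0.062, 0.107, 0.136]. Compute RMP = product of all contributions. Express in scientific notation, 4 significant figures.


Computing RMP for 7 loci:
Locus 1: 2 * 0.064 * 0.936 = 0.119808
Locus 2: 2 * 0.074 * 0.926 = 0.137048
Locus 3: 2 * 0.112 * 0.888 = 0.198912
Locus 4: 2 * 0.045 * 0.955 = 0.08595
Locus 5: 2 * 0.062 * 0.938 = 0.116312
Locus 6: 2 * 0.107 * 0.893 = 0.191102
Locus 7: 2 * 0.136 * 0.864 = 0.235008
RMP = 1.466e-06

1.466e-06


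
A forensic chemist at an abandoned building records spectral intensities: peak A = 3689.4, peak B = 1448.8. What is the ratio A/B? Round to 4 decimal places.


Spectral peak ratio:
Peak A = 3689.4 counts
Peak B = 1448.8 counts
Ratio = 3689.4 / 1448.8 = 2.5465

2.5465


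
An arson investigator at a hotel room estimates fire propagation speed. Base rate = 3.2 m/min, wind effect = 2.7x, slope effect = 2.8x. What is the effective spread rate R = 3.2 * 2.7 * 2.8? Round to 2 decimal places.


Fire spread rate calculation:
R = R0 * wind_factor * slope_factor
= 3.2 * 2.7 * 2.8
= 8.64 * 2.8
= 24.19 m/min

24.19


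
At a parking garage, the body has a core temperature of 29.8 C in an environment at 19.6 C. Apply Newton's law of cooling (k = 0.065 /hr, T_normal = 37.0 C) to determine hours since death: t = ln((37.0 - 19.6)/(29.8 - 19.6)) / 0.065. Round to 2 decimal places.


Using Newton's law of cooling:
t = ln((T_normal - T_ambient) / (T_body - T_ambient)) / k
T_normal - T_ambient = 17.4
T_body - T_ambient = 10.2
Ratio = 1.705882
ln(ratio) = 0.534082
t = 0.534082 / 0.065 = 8.22 hours

8.22


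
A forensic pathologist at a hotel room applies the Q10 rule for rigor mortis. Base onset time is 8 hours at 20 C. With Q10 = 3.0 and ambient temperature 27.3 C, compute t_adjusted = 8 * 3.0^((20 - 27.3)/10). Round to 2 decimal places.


Rigor mortis time adjustment:
Exponent = (T_ref - T_actual) / 10 = (20 - 27.3) / 10 = -0.73
Q10 factor = 3.0^-0.73 = 0.44844
t_adjusted = 8 * 0.44844 = 3.59 hours

3.59


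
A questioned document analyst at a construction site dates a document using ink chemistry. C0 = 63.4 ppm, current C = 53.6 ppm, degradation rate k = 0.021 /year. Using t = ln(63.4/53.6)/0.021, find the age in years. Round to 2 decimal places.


Document age estimation:
C0/C = 63.4 / 53.6 = 1.182836
ln(C0/C) = 0.167915
t = 0.167915 / 0.021 = 8.00 years

8.00


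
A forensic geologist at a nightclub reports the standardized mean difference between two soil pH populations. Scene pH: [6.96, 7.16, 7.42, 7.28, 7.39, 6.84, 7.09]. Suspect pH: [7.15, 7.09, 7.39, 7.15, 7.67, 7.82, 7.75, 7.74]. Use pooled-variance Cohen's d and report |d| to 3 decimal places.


Pooled-variance Cohen's d for soil pH comparison:
Scene mean = 50.14 / 7 = 7.162857
Suspect mean = 59.76 / 8 = 7.47
Scene sample variance s_s^2 = 0.047024
Suspect sample variance s_c^2 = 0.095629
Pooled variance = ((n_s-1)*s_s^2 + (n_c-1)*s_c^2) / (n_s + n_c - 2) = 0.073196
Pooled SD = sqrt(0.073196) = 0.270548
Mean difference = -0.307143
|d| = |-0.307143| / 0.270548 = 1.135

1.135


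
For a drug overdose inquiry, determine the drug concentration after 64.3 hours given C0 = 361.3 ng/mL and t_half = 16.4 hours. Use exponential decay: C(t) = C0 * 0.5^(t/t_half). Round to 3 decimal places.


Drug concentration decay:
Number of half-lives = t / t_half = 64.3 / 16.4 = 3.920732
Decay factor = 0.5^3.920732 = 0.06603012
C(t) = 361.3 * 0.06603012 = 23.857 ng/mL

23.857


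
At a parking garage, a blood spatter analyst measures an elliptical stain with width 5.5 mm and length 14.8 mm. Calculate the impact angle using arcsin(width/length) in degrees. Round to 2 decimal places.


Blood spatter impact angle calculation:
width / length = 5.5 / 14.8 = 0.371622
angle = arcsin(0.371622)
angle = 21.82 degrees

21.82


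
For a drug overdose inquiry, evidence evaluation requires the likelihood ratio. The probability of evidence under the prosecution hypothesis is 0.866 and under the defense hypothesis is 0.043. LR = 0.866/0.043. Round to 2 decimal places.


Likelihood ratio calculation:
LR = P(E|Hp) / P(E|Hd)
LR = 0.866 / 0.043
LR = 20.14

20.14


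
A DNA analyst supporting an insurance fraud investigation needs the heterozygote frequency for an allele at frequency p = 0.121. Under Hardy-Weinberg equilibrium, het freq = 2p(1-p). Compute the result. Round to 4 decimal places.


Hardy-Weinberg heterozygote frequency:
q = 1 - p = 1 - 0.121 = 0.879
2pq = 2 * 0.121 * 0.879 = 0.2127

0.2127


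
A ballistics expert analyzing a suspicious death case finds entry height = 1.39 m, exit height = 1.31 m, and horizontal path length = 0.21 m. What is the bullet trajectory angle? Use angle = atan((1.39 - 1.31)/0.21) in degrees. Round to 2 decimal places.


Bullet trajectory angle:
Height difference = 1.39 - 1.31 = 0.08 m
angle = atan(0.08 / 0.21)
angle = atan(0.380952)
angle = 20.85 degrees

20.85


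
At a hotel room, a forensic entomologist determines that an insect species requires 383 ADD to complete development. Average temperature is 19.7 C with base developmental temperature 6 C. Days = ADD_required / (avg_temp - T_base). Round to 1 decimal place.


Insect development time:
Effective temperature = avg_temp - T_base = 19.7 - 6 = 13.7 C
Days = ADD / effective_temp = 383 / 13.7 = 28.0 days

28.0


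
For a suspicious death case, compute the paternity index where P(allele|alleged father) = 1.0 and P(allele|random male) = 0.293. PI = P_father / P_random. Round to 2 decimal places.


Paternity Index calculation:
PI = P(allele|father) / P(allele|random)
PI = 1.0 / 0.293
PI = 3.41

3.41


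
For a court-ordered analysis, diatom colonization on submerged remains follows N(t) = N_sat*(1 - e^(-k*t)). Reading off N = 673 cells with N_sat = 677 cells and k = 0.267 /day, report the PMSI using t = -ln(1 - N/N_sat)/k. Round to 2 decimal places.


PMSI from diatom colonization curve:
N / N_sat = 673 / 677 = 0.994092
1 - N/N_sat = 0.005908
ln(1 - N/N_sat) = -5.131448
t = -ln(1 - N/N_sat) / k = -(-5.131448) / 0.267 = 19.22 days

19.22


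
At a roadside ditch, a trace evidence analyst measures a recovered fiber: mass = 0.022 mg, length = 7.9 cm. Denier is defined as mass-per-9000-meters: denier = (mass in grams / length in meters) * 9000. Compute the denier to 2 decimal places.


Denier calculation:
Mass in grams = 0.022 mg / 1000 = 0.000022 g
Length in meters = 7.9 cm / 100 = 0.079 m
Linear density = mass / length = 0.000022 / 0.079 = 0.00027848 g/m
Denier = (g/m) * 9000 = 0.00027848 * 9000 = 2.51

2.51


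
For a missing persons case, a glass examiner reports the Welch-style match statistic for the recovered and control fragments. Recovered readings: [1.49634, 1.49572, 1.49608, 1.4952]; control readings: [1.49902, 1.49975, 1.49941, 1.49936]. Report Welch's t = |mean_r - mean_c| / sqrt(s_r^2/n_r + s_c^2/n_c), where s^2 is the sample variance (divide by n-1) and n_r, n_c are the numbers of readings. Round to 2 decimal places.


Welch's t-criterion for glass RI comparison:
Recovered mean = sum / n_r = 5.98334 / 4 = 1.495835
Control mean = sum / n_c = 5.99754 / 4 = 1.499385
Recovered sample variance s_r^2 = 2.43833e-07
Control sample variance s_c^2 = 8.92333e-08
Welch SE (unpooled) = sqrt(s_r^2/n_r + s_c^2/n_c) = sqrt(6.09583e-08 + 2.23083e-08) = sqrt(8.32666e-08) = 0.00028856
|mean_r - mean_c| = 0.00355
t = 0.00355 / 0.00028856 = 12.30

12.30


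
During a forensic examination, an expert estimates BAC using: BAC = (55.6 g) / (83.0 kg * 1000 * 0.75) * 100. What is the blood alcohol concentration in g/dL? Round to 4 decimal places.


Applying the Widmark formula:
BAC = (dose_g / (body_wt * 1000 * r)) * 100
Denominator = 83.0 * 1000 * 0.75 = 62250
BAC = (55.6 / 62250) * 100
BAC = 0.0893 g/dL

0.0893


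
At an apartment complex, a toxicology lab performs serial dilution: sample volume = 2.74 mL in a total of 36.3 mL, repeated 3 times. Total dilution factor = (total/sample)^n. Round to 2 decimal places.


Dilution factor calculation:
Single dilution = V_total / V_sample = 36.3 / 2.74 ≈ 13.248175
Number of dilutions = 3
Total DF = (36.3 / 2.74)^3 (full precision, rounded at the end) = 2325.24

2325.24


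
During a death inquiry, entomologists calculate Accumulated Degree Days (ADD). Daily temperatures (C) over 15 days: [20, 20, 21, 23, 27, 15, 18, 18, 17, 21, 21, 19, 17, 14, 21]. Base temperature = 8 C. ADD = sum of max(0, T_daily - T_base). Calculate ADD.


Computing ADD day by day:
Day 1: max(0, 20 - 8) = 12
Day 2: max(0, 20 - 8) = 12
Day 3: max(0, 21 - 8) = 13
Day 4: max(0, 23 - 8) = 15
Day 5: max(0, 27 - 8) = 19
Day 6: max(0, 15 - 8) = 7
Day 7: max(0, 18 - 8) = 10
Day 8: max(0, 18 - 8) = 10
Day 9: max(0, 17 - 8) = 9
Day 10: max(0, 21 - 8) = 13
Day 11: max(0, 21 - 8) = 13
Day 12: max(0, 19 - 8) = 11
Day 13: max(0, 17 - 8) = 9
Day 14: max(0, 14 - 8) = 6
Day 15: max(0, 21 - 8) = 13
Total ADD = 172

172


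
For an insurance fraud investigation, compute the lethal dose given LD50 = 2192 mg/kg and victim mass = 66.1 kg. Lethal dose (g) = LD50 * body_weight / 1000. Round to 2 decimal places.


Lethal dose calculation:
Lethal dose = LD50 * body_weight / 1000
= 2192 * 66.1 / 1000
= 144891.2 / 1000
= 144.89 g

144.89


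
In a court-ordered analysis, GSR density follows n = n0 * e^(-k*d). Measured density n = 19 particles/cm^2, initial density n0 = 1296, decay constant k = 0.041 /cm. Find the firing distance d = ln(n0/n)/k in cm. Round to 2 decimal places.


GSR distance calculation:
n0/n = 1296 / 19 = 68.210526
ln(n0/n) = 4.222599
d = 4.222599 / 0.041 = 102.99 cm

102.99


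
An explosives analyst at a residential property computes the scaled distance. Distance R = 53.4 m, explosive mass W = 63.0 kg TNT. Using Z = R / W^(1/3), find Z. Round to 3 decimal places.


Scaled distance calculation:
W^(1/3) = 63.0^(1/3) = 3.979057
Z = R / W^(1/3) = 53.4 / 3.979057
Z = 13.420 m/kg^(1/3)

13.420


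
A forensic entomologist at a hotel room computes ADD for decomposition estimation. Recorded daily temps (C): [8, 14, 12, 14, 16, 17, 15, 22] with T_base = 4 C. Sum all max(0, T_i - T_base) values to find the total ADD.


Computing ADD day by day:
Day 1: max(0, 8 - 4) = 4
Day 2: max(0, 14 - 4) = 10
Day 3: max(0, 12 - 4) = 8
Day 4: max(0, 14 - 4) = 10
Day 5: max(0, 16 - 4) = 12
Day 6: max(0, 17 - 4) = 13
Day 7: max(0, 15 - 4) = 11
Day 8: max(0, 22 - 4) = 18
Total ADD = 86

86


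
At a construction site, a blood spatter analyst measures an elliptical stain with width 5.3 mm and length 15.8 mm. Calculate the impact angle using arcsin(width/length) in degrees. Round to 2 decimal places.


Blood spatter impact angle calculation:
width / length = 5.3 / 15.8 = 0.335443
angle = arcsin(0.335443)
angle = 19.60 degrees

19.60


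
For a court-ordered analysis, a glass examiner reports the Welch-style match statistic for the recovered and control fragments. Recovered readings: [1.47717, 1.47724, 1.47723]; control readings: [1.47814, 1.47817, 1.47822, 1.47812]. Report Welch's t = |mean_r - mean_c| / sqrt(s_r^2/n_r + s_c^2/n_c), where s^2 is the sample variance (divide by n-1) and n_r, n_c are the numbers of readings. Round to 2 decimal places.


Welch's t-criterion for glass RI comparison:
Recovered mean = sum / n_r = 4.43164 / 3 = 1.4772133
Control mean = sum / n_c = 5.91265 / 4 = 1.4781625
Recovered sample variance s_r^2 = 1.43333e-09
Control sample variance s_c^2 = 1.89167e-09
Welch SE (unpooled) = sqrt(s_r^2/n_r + s_c^2/n_c) = sqrt(4.77778e-10 + 4.72917e-10) = sqrt(9.50695e-10) = 3.08333e-05
|mean_r - mean_c| = 0.000949167
t = 0.000949167 / 3.08333e-05 = 30.78

30.78


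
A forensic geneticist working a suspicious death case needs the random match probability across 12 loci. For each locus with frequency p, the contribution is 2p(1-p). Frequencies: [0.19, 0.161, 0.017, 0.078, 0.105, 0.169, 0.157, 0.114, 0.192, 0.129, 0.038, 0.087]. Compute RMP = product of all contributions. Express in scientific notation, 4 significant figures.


Computing RMP for 12 loci:
Locus 1: 2 * 0.19 * 0.81 = 0.3078
Locus 2: 2 * 0.161 * 0.839 = 0.270158
Locus 3: 2 * 0.017 * 0.983 = 0.033422
Locus 4: 2 * 0.078 * 0.922 = 0.143832
Locus 5: 2 * 0.105 * 0.895 = 0.18795
Locus 6: 2 * 0.169 * 0.831 = 0.280878
Locus 7: 2 * 0.157 * 0.843 = 0.264702
Locus 8: 2 * 0.114 * 0.886 = 0.202008
Locus 9: 2 * 0.192 * 0.808 = 0.310272
Locus 10: 2 * 0.129 * 0.871 = 0.224718
Locus 11: 2 * 0.038 * 0.962 = 0.073112
Locus 12: 2 * 0.087 * 0.913 = 0.158862
RMP = 9.138e-10

9.138e-10


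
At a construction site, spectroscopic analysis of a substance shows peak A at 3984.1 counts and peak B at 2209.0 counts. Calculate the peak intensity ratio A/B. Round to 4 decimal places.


Spectral peak ratio:
Peak A = 3984.1 counts
Peak B = 2209.0 counts
Ratio = 3984.1 / 2209.0 = 1.8036

1.8036


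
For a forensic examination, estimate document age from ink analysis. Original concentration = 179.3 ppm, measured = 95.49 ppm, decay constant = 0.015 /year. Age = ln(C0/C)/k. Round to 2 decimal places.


Document age estimation:
C0/C = 179.3 / 95.49 = 1.877684
ln(C0/C) = 0.630039
t = 0.630039 / 0.015 = 42.00 years

42.00


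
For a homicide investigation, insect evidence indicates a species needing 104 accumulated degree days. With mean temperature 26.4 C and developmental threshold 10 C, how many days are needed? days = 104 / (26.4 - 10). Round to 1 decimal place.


Insect development time:
Effective temperature = avg_temp - T_base = 26.4 - 10 = 16.4 C
Days = ADD / effective_temp = 104 / 16.4 = 6.3 days

6.3


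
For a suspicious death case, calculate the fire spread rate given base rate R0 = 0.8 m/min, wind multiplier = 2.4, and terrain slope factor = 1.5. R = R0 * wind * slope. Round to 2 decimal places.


Fire spread rate calculation:
R = R0 * wind_factor * slope_factor
= 0.8 * 2.4 * 1.5
= 1.92 * 1.5
= 2.88 m/min

2.88


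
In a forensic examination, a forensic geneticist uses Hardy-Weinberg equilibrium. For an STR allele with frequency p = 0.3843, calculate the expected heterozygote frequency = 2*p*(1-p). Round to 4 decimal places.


Hardy-Weinberg heterozygote frequency:
q = 1 - p = 1 - 0.3843 = 0.6157
2pq = 2 * 0.3843 * 0.6157 = 0.4732

0.4732


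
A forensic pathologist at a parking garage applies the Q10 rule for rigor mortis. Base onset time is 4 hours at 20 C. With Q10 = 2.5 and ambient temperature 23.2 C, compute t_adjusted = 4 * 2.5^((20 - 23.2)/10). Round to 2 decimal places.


Rigor mortis time adjustment:
Exponent = (T_ref - T_actual) / 10 = (20 - 23.2) / 10 = -0.32
Q10 factor = 2.5^-0.32 = 0.74586
t_adjusted = 4 * 0.74586 = 2.98 hours

2.98


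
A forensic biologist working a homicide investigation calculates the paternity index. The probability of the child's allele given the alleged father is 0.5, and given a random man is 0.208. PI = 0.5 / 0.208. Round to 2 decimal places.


Paternity Index calculation:
PI = P(allele|father) / P(allele|random)
PI = 0.5 / 0.208
PI = 2.40

2.40


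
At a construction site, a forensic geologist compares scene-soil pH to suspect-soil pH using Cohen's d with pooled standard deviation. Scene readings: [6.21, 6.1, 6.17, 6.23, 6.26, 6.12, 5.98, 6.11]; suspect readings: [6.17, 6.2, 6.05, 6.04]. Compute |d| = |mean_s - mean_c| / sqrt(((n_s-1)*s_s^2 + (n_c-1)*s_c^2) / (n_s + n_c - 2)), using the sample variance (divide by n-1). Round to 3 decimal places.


Pooled-variance Cohen's d for soil pH comparison:
Scene mean = 49.18 / 8 = 6.1475
Suspect mean = 24.46 / 4 = 6.115
Scene sample variance s_s^2 = 0.00805
Suspect sample variance s_c^2 = 0.0067
Pooled variance = ((n_s-1)*s_s^2 + (n_c-1)*s_c^2) / (n_s + n_c - 2) = 0.007645
Pooled SD = sqrt(0.007645) = 0.087436
Mean difference = 0.0325
|d| = |0.0325| / 0.087436 = 0.372

0.372


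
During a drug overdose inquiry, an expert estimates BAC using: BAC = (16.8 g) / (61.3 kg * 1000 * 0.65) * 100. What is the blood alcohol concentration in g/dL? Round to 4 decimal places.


Applying the Widmark formula:
BAC = (dose_g / (body_wt * 1000 * r)) * 100
Denominator = 61.3 * 1000 * 0.65 = 39845
BAC = (16.8 / 39845) * 100
BAC = 0.0422 g/dL

0.0422


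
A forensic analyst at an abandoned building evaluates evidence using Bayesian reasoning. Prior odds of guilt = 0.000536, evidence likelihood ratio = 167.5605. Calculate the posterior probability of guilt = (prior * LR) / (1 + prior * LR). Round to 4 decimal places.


Bayesian evidence evaluation:
Posterior odds = prior_odds * LR = 0.000536 * 167.5605 = 0.08981243
Posterior probability = posterior_odds / (1 + posterior_odds)
= 0.08981243 / (1 + 0.08981243)
= 0.08981243 / 1.08981243
= 0.0824

0.0824


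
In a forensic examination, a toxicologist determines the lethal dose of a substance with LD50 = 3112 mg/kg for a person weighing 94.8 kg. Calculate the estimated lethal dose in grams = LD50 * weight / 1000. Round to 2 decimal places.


Lethal dose calculation:
Lethal dose = LD50 * body_weight / 1000
= 3112 * 94.8 / 1000
= 295017.6 / 1000
= 295.02 g

295.02


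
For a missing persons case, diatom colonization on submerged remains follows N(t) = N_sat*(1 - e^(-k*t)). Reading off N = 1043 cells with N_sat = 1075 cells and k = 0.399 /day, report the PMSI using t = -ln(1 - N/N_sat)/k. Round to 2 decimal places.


PMSI from diatom colonization curve:
N / N_sat = 1043 / 1075 = 0.970233
1 - N/N_sat = 0.029767
ln(1 - N/N_sat) = -3.514355
t = -ln(1 - N/N_sat) / k = -(-3.514355) / 0.399 = 8.81 days

8.81


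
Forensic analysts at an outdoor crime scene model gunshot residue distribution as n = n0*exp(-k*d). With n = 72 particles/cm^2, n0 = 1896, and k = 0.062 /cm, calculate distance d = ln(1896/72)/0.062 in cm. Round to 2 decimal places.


GSR distance calculation:
n0/n = 1896 / 72 = 26.333333
ln(n0/n) = 3.270836
d = 3.270836 / 0.062 = 52.76 cm

52.76


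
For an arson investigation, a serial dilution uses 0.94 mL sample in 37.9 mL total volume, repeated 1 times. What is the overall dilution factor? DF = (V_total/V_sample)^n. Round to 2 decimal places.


Dilution factor calculation:
Single dilution = V_total / V_sample = 37.9 / 0.94 ≈ 40.319149
Number of dilutions = 1
Total DF = (37.9 / 0.94)^1 (full precision, rounded at the end) = 40.32

40.32


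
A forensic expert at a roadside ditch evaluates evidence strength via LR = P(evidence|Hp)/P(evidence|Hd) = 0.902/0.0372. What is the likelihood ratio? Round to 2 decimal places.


Likelihood ratio calculation:
LR = P(E|Hp) / P(E|Hd)
LR = 0.902 / 0.0372
LR = 24.25

24.25


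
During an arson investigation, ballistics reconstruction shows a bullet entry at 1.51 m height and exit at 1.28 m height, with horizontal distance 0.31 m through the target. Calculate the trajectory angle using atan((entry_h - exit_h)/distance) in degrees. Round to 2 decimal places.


Bullet trajectory angle:
Height difference = 1.51 - 1.28 = 0.23 m
angle = atan(0.23 / 0.31)
angle = atan(0.741935)
angle = 36.57 degrees

36.57


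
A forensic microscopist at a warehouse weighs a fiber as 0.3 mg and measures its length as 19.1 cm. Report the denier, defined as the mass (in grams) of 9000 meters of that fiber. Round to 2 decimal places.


Denier calculation:
Mass in grams = 0.3 mg / 1000 = 0.0003 g
Length in meters = 19.1 cm / 100 = 0.191 m
Linear density = mass / length = 0.0003 / 0.191 = 0.00157068 g/m
Denier = (g/m) * 9000 = 0.00157068 * 9000 = 14.14

14.14


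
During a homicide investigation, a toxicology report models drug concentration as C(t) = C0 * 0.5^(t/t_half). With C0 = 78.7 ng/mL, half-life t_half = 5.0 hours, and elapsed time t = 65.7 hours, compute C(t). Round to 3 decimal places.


Drug concentration decay:
Number of half-lives = t / t_half = 65.7 / 5.0 = 13.14
Decay factor = 0.5^13.14 = 0.00011078
C(t) = 78.7 * 0.00011078 = 0.009 ng/mL

0.009


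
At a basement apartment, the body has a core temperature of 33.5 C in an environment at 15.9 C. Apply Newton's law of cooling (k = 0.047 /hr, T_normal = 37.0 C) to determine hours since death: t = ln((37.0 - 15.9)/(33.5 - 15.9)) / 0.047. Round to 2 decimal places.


Using Newton's law of cooling:
t = ln((T_normal - T_ambient) / (T_body - T_ambient)) / k
T_normal - T_ambient = 21.1
T_body - T_ambient = 17.6
Ratio = 1.198864
ln(ratio) = 0.181374
t = 0.181374 / 0.047 = 3.86 hours

3.86


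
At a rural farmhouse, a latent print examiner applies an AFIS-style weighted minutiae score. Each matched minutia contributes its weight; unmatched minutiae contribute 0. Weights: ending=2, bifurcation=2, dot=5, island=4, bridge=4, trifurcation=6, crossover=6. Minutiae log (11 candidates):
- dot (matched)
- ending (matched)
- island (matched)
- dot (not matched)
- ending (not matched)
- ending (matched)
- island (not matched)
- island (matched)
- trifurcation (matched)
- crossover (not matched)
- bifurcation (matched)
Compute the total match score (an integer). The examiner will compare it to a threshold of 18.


Weighted minutiae match score:
  dot: matched, +5 (running total 5)
  ending: matched, +2 (running total 7)
  island: matched, +4 (running total 11)
  dot: not matched, +0
  ending: not matched, +0
  ending: matched, +2 (running total 13)
  island: not matched, +0
  island: matched, +4 (running total 17)
  trifurcation: matched, +6 (running total 23)
  crossover: not matched, +0
  bifurcation: matched, +2 (running total 25)
Total score = 25
Threshold = 18; verdict = identification

25


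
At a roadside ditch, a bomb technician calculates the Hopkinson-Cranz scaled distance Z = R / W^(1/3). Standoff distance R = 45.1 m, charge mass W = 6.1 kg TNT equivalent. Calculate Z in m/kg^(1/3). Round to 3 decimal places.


Scaled distance calculation:
W^(1/3) = 6.1^(1/3) = 1.82716
Z = R / W^(1/3) = 45.1 / 1.82716
Z = 24.683 m/kg^(1/3)

24.683


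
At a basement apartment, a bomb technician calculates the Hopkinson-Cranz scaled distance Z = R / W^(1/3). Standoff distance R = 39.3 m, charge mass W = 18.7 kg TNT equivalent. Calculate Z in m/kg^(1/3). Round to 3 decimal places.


Scaled distance calculation:
W^(1/3) = 18.7^(1/3) = 2.654283
Z = R / W^(1/3) = 39.3 / 2.654283
Z = 14.806 m/kg^(1/3)

14.806


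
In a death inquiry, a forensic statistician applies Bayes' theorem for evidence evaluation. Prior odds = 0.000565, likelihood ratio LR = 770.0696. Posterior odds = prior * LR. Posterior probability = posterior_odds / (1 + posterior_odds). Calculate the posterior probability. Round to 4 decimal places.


Bayesian evidence evaluation:
Posterior odds = prior_odds * LR = 0.000565 * 770.0696 = 0.4350893
Posterior probability = posterior_odds / (1 + posterior_odds)
= 0.4350893 / (1 + 0.4350893)
= 0.4350893 / 1.4350893
= 0.3032

0.3032


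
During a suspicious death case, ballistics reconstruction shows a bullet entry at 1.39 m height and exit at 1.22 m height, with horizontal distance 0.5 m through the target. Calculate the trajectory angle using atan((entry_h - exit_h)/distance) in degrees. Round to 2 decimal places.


Bullet trajectory angle:
Height difference = 1.39 - 1.22 = 0.17 m
angle = atan(0.17 / 0.5)
angle = atan(0.34)
angle = 18.78 degrees

18.78


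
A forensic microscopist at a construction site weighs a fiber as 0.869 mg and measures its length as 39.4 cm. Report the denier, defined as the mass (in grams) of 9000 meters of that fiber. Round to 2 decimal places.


Denier calculation:
Mass in grams = 0.869 mg / 1000 = 0.000869 g
Length in meters = 39.4 cm / 100 = 0.394 m
Linear density = mass / length = 0.000869 / 0.394 = 0.00220558 g/m
Denier = (g/m) * 9000 = 0.00220558 * 9000 = 19.85

19.85


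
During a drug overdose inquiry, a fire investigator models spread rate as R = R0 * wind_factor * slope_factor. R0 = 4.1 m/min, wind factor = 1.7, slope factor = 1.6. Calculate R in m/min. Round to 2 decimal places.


Fire spread rate calculation:
R = R0 * wind_factor * slope_factor
= 4.1 * 1.7 * 1.6
= 6.97 * 1.6
= 11.15 m/min

11.15


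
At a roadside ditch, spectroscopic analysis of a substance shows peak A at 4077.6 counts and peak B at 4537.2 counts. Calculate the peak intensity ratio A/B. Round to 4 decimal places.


Spectral peak ratio:
Peak A = 4077.6 counts
Peak B = 4537.2 counts
Ratio = 4077.6 / 4537.2 = 0.8987

0.8987


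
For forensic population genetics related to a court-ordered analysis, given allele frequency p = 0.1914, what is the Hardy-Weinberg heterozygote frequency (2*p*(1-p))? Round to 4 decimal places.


Hardy-Weinberg heterozygote frequency:
q = 1 - p = 1 - 0.1914 = 0.8086
2pq = 2 * 0.1914 * 0.8086 = 0.3095

0.3095


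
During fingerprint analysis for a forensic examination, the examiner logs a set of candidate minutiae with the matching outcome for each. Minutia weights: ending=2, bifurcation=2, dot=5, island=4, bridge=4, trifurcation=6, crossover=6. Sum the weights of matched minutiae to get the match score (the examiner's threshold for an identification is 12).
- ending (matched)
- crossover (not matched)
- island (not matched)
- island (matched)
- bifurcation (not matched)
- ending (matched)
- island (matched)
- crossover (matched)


Weighted minutiae match score:
  ending: matched, +2 (running total 2)
  crossover: not matched, +0
  island: not matched, +0
  island: matched, +4 (running total 6)
  bifurcation: not matched, +0
  ending: matched, +2 (running total 8)
  island: matched, +4 (running total 12)
  crossover: matched, +6 (running total 18)
Total score = 18
Threshold = 12; verdict = identification

18


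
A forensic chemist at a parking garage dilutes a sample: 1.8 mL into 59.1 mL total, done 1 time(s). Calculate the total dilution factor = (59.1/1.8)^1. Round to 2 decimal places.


Dilution factor calculation:
Single dilution = V_total / V_sample = 59.1 / 1.8 ≈ 32.833333
Number of dilutions = 1
Total DF = (59.1 / 1.8)^1 (full precision, rounded at the end) = 32.83

32.83


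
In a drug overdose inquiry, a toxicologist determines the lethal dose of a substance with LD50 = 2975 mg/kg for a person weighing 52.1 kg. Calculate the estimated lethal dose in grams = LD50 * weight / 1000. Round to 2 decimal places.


Lethal dose calculation:
Lethal dose = LD50 * body_weight / 1000
= 2975 * 52.1 / 1000
= 154997.5 / 1000
= 155.00 g

155.00
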